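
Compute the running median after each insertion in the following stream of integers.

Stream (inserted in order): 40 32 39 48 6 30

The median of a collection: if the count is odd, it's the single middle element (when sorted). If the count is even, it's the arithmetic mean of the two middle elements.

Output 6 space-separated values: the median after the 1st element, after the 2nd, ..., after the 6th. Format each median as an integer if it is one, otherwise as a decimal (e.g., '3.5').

Step 1: insert 40 -> lo=[40] (size 1, max 40) hi=[] (size 0) -> median=40
Step 2: insert 32 -> lo=[32] (size 1, max 32) hi=[40] (size 1, min 40) -> median=36
Step 3: insert 39 -> lo=[32, 39] (size 2, max 39) hi=[40] (size 1, min 40) -> median=39
Step 4: insert 48 -> lo=[32, 39] (size 2, max 39) hi=[40, 48] (size 2, min 40) -> median=39.5
Step 5: insert 6 -> lo=[6, 32, 39] (size 3, max 39) hi=[40, 48] (size 2, min 40) -> median=39
Step 6: insert 30 -> lo=[6, 30, 32] (size 3, max 32) hi=[39, 40, 48] (size 3, min 39) -> median=35.5

Answer: 40 36 39 39.5 39 35.5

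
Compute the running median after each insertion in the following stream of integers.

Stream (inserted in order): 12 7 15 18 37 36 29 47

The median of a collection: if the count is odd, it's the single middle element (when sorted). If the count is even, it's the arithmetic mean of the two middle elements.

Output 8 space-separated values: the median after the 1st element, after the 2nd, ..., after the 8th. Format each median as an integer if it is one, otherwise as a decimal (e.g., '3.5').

Step 1: insert 12 -> lo=[12] (size 1, max 12) hi=[] (size 0) -> median=12
Step 2: insert 7 -> lo=[7] (size 1, max 7) hi=[12] (size 1, min 12) -> median=9.5
Step 3: insert 15 -> lo=[7, 12] (size 2, max 12) hi=[15] (size 1, min 15) -> median=12
Step 4: insert 18 -> lo=[7, 12] (size 2, max 12) hi=[15, 18] (size 2, min 15) -> median=13.5
Step 5: insert 37 -> lo=[7, 12, 15] (size 3, max 15) hi=[18, 37] (size 2, min 18) -> median=15
Step 6: insert 36 -> lo=[7, 12, 15] (size 3, max 15) hi=[18, 36, 37] (size 3, min 18) -> median=16.5
Step 7: insert 29 -> lo=[7, 12, 15, 18] (size 4, max 18) hi=[29, 36, 37] (size 3, min 29) -> median=18
Step 8: insert 47 -> lo=[7, 12, 15, 18] (size 4, max 18) hi=[29, 36, 37, 47] (size 4, min 29) -> median=23.5

Answer: 12 9.5 12 13.5 15 16.5 18 23.5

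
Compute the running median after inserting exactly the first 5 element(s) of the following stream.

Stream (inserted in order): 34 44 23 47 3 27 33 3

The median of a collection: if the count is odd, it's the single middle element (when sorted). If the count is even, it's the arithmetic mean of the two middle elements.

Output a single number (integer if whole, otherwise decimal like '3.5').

Step 1: insert 34 -> lo=[34] (size 1, max 34) hi=[] (size 0) -> median=34
Step 2: insert 44 -> lo=[34] (size 1, max 34) hi=[44] (size 1, min 44) -> median=39
Step 3: insert 23 -> lo=[23, 34] (size 2, max 34) hi=[44] (size 1, min 44) -> median=34
Step 4: insert 47 -> lo=[23, 34] (size 2, max 34) hi=[44, 47] (size 2, min 44) -> median=39
Step 5: insert 3 -> lo=[3, 23, 34] (size 3, max 34) hi=[44, 47] (size 2, min 44) -> median=34

Answer: 34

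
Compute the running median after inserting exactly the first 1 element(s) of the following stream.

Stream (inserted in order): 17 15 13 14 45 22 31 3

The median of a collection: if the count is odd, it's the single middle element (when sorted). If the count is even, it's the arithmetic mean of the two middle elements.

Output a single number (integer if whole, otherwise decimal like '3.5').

Answer: 17

Derivation:
Step 1: insert 17 -> lo=[17] (size 1, max 17) hi=[] (size 0) -> median=17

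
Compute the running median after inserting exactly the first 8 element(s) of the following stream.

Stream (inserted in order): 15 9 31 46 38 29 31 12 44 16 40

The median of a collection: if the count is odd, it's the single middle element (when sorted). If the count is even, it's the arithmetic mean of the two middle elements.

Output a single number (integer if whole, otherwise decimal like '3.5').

Step 1: insert 15 -> lo=[15] (size 1, max 15) hi=[] (size 0) -> median=15
Step 2: insert 9 -> lo=[9] (size 1, max 9) hi=[15] (size 1, min 15) -> median=12
Step 3: insert 31 -> lo=[9, 15] (size 2, max 15) hi=[31] (size 1, min 31) -> median=15
Step 4: insert 46 -> lo=[9, 15] (size 2, max 15) hi=[31, 46] (size 2, min 31) -> median=23
Step 5: insert 38 -> lo=[9, 15, 31] (size 3, max 31) hi=[38, 46] (size 2, min 38) -> median=31
Step 6: insert 29 -> lo=[9, 15, 29] (size 3, max 29) hi=[31, 38, 46] (size 3, min 31) -> median=30
Step 7: insert 31 -> lo=[9, 15, 29, 31] (size 4, max 31) hi=[31, 38, 46] (size 3, min 31) -> median=31
Step 8: insert 12 -> lo=[9, 12, 15, 29] (size 4, max 29) hi=[31, 31, 38, 46] (size 4, min 31) -> median=30

Answer: 30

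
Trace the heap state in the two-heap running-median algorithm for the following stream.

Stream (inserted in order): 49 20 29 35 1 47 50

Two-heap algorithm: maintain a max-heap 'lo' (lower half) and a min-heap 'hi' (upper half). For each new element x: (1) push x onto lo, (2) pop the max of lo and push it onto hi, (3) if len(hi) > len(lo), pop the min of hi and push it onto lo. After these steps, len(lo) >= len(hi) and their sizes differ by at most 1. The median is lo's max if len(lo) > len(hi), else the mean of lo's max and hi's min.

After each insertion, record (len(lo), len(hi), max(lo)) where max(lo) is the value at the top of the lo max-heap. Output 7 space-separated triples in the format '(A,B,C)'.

Answer: (1,0,49) (1,1,20) (2,1,29) (2,2,29) (3,2,29) (3,3,29) (4,3,35)

Derivation:
Step 1: insert 49 -> lo=[49] hi=[] -> (len(lo)=1, len(hi)=0, max(lo)=49)
Step 2: insert 20 -> lo=[20] hi=[49] -> (len(lo)=1, len(hi)=1, max(lo)=20)
Step 3: insert 29 -> lo=[20, 29] hi=[49] -> (len(lo)=2, len(hi)=1, max(lo)=29)
Step 4: insert 35 -> lo=[20, 29] hi=[35, 49] -> (len(lo)=2, len(hi)=2, max(lo)=29)
Step 5: insert 1 -> lo=[1, 20, 29] hi=[35, 49] -> (len(lo)=3, len(hi)=2, max(lo)=29)
Step 6: insert 47 -> lo=[1, 20, 29] hi=[35, 47, 49] -> (len(lo)=3, len(hi)=3, max(lo)=29)
Step 7: insert 50 -> lo=[1, 20, 29, 35] hi=[47, 49, 50] -> (len(lo)=4, len(hi)=3, max(lo)=35)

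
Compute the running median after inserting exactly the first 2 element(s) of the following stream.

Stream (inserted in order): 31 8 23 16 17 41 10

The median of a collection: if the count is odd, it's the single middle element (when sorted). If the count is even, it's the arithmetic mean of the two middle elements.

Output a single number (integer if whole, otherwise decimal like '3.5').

Answer: 19.5

Derivation:
Step 1: insert 31 -> lo=[31] (size 1, max 31) hi=[] (size 0) -> median=31
Step 2: insert 8 -> lo=[8] (size 1, max 8) hi=[31] (size 1, min 31) -> median=19.5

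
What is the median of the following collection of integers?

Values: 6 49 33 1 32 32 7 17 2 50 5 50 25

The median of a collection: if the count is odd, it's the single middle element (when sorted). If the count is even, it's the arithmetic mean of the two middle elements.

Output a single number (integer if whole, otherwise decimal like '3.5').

Step 1: insert 6 -> lo=[6] (size 1, max 6) hi=[] (size 0) -> median=6
Step 2: insert 49 -> lo=[6] (size 1, max 6) hi=[49] (size 1, min 49) -> median=27.5
Step 3: insert 33 -> lo=[6, 33] (size 2, max 33) hi=[49] (size 1, min 49) -> median=33
Step 4: insert 1 -> lo=[1, 6] (size 2, max 6) hi=[33, 49] (size 2, min 33) -> median=19.5
Step 5: insert 32 -> lo=[1, 6, 32] (size 3, max 32) hi=[33, 49] (size 2, min 33) -> median=32
Step 6: insert 32 -> lo=[1, 6, 32] (size 3, max 32) hi=[32, 33, 49] (size 3, min 32) -> median=32
Step 7: insert 7 -> lo=[1, 6, 7, 32] (size 4, max 32) hi=[32, 33, 49] (size 3, min 32) -> median=32
Step 8: insert 17 -> lo=[1, 6, 7, 17] (size 4, max 17) hi=[32, 32, 33, 49] (size 4, min 32) -> median=24.5
Step 9: insert 2 -> lo=[1, 2, 6, 7, 17] (size 5, max 17) hi=[32, 32, 33, 49] (size 4, min 32) -> median=17
Step 10: insert 50 -> lo=[1, 2, 6, 7, 17] (size 5, max 17) hi=[32, 32, 33, 49, 50] (size 5, min 32) -> median=24.5
Step 11: insert 5 -> lo=[1, 2, 5, 6, 7, 17] (size 6, max 17) hi=[32, 32, 33, 49, 50] (size 5, min 32) -> median=17
Step 12: insert 50 -> lo=[1, 2, 5, 6, 7, 17] (size 6, max 17) hi=[32, 32, 33, 49, 50, 50] (size 6, min 32) -> median=24.5
Step 13: insert 25 -> lo=[1, 2, 5, 6, 7, 17, 25] (size 7, max 25) hi=[32, 32, 33, 49, 50, 50] (size 6, min 32) -> median=25

Answer: 25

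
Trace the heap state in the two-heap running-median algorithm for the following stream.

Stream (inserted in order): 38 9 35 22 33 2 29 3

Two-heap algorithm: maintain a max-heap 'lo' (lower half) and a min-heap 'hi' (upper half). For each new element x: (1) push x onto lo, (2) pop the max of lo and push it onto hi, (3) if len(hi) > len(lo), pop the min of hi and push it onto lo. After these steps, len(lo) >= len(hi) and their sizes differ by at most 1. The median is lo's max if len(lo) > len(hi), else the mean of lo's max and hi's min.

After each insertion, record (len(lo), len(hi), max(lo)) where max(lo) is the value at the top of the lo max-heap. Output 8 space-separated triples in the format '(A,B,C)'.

Answer: (1,0,38) (1,1,9) (2,1,35) (2,2,22) (3,2,33) (3,3,22) (4,3,29) (4,4,22)

Derivation:
Step 1: insert 38 -> lo=[38] hi=[] -> (len(lo)=1, len(hi)=0, max(lo)=38)
Step 2: insert 9 -> lo=[9] hi=[38] -> (len(lo)=1, len(hi)=1, max(lo)=9)
Step 3: insert 35 -> lo=[9, 35] hi=[38] -> (len(lo)=2, len(hi)=1, max(lo)=35)
Step 4: insert 22 -> lo=[9, 22] hi=[35, 38] -> (len(lo)=2, len(hi)=2, max(lo)=22)
Step 5: insert 33 -> lo=[9, 22, 33] hi=[35, 38] -> (len(lo)=3, len(hi)=2, max(lo)=33)
Step 6: insert 2 -> lo=[2, 9, 22] hi=[33, 35, 38] -> (len(lo)=3, len(hi)=3, max(lo)=22)
Step 7: insert 29 -> lo=[2, 9, 22, 29] hi=[33, 35, 38] -> (len(lo)=4, len(hi)=3, max(lo)=29)
Step 8: insert 3 -> lo=[2, 3, 9, 22] hi=[29, 33, 35, 38] -> (len(lo)=4, len(hi)=4, max(lo)=22)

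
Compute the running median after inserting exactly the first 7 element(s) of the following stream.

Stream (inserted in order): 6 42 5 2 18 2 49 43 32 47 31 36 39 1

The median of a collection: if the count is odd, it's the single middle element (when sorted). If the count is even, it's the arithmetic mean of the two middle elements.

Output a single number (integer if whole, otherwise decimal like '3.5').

Answer: 6

Derivation:
Step 1: insert 6 -> lo=[6] (size 1, max 6) hi=[] (size 0) -> median=6
Step 2: insert 42 -> lo=[6] (size 1, max 6) hi=[42] (size 1, min 42) -> median=24
Step 3: insert 5 -> lo=[5, 6] (size 2, max 6) hi=[42] (size 1, min 42) -> median=6
Step 4: insert 2 -> lo=[2, 5] (size 2, max 5) hi=[6, 42] (size 2, min 6) -> median=5.5
Step 5: insert 18 -> lo=[2, 5, 6] (size 3, max 6) hi=[18, 42] (size 2, min 18) -> median=6
Step 6: insert 2 -> lo=[2, 2, 5] (size 3, max 5) hi=[6, 18, 42] (size 3, min 6) -> median=5.5
Step 7: insert 49 -> lo=[2, 2, 5, 6] (size 4, max 6) hi=[18, 42, 49] (size 3, min 18) -> median=6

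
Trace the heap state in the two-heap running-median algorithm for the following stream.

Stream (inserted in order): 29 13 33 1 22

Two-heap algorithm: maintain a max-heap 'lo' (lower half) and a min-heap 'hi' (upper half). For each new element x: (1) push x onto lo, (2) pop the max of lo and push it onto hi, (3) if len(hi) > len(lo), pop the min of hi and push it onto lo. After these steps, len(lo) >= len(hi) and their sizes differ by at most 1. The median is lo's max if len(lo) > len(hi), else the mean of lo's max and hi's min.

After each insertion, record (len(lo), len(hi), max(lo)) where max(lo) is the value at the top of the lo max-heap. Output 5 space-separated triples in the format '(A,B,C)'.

Step 1: insert 29 -> lo=[29] hi=[] -> (len(lo)=1, len(hi)=0, max(lo)=29)
Step 2: insert 13 -> lo=[13] hi=[29] -> (len(lo)=1, len(hi)=1, max(lo)=13)
Step 3: insert 33 -> lo=[13, 29] hi=[33] -> (len(lo)=2, len(hi)=1, max(lo)=29)
Step 4: insert 1 -> lo=[1, 13] hi=[29, 33] -> (len(lo)=2, len(hi)=2, max(lo)=13)
Step 5: insert 22 -> lo=[1, 13, 22] hi=[29, 33] -> (len(lo)=3, len(hi)=2, max(lo)=22)

Answer: (1,0,29) (1,1,13) (2,1,29) (2,2,13) (3,2,22)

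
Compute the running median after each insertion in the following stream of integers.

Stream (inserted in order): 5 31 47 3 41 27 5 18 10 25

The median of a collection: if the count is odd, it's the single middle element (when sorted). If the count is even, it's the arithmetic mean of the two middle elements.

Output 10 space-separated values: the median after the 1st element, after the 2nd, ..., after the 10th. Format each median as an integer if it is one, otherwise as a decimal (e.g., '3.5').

Answer: 5 18 31 18 31 29 27 22.5 18 21.5

Derivation:
Step 1: insert 5 -> lo=[5] (size 1, max 5) hi=[] (size 0) -> median=5
Step 2: insert 31 -> lo=[5] (size 1, max 5) hi=[31] (size 1, min 31) -> median=18
Step 3: insert 47 -> lo=[5, 31] (size 2, max 31) hi=[47] (size 1, min 47) -> median=31
Step 4: insert 3 -> lo=[3, 5] (size 2, max 5) hi=[31, 47] (size 2, min 31) -> median=18
Step 5: insert 41 -> lo=[3, 5, 31] (size 3, max 31) hi=[41, 47] (size 2, min 41) -> median=31
Step 6: insert 27 -> lo=[3, 5, 27] (size 3, max 27) hi=[31, 41, 47] (size 3, min 31) -> median=29
Step 7: insert 5 -> lo=[3, 5, 5, 27] (size 4, max 27) hi=[31, 41, 47] (size 3, min 31) -> median=27
Step 8: insert 18 -> lo=[3, 5, 5, 18] (size 4, max 18) hi=[27, 31, 41, 47] (size 4, min 27) -> median=22.5
Step 9: insert 10 -> lo=[3, 5, 5, 10, 18] (size 5, max 18) hi=[27, 31, 41, 47] (size 4, min 27) -> median=18
Step 10: insert 25 -> lo=[3, 5, 5, 10, 18] (size 5, max 18) hi=[25, 27, 31, 41, 47] (size 5, min 25) -> median=21.5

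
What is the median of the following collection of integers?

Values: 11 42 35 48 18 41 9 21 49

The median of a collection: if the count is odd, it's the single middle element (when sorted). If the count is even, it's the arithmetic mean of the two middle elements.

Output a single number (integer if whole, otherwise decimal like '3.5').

Step 1: insert 11 -> lo=[11] (size 1, max 11) hi=[] (size 0) -> median=11
Step 2: insert 42 -> lo=[11] (size 1, max 11) hi=[42] (size 1, min 42) -> median=26.5
Step 3: insert 35 -> lo=[11, 35] (size 2, max 35) hi=[42] (size 1, min 42) -> median=35
Step 4: insert 48 -> lo=[11, 35] (size 2, max 35) hi=[42, 48] (size 2, min 42) -> median=38.5
Step 5: insert 18 -> lo=[11, 18, 35] (size 3, max 35) hi=[42, 48] (size 2, min 42) -> median=35
Step 6: insert 41 -> lo=[11, 18, 35] (size 3, max 35) hi=[41, 42, 48] (size 3, min 41) -> median=38
Step 7: insert 9 -> lo=[9, 11, 18, 35] (size 4, max 35) hi=[41, 42, 48] (size 3, min 41) -> median=35
Step 8: insert 21 -> lo=[9, 11, 18, 21] (size 4, max 21) hi=[35, 41, 42, 48] (size 4, min 35) -> median=28
Step 9: insert 49 -> lo=[9, 11, 18, 21, 35] (size 5, max 35) hi=[41, 42, 48, 49] (size 4, min 41) -> median=35

Answer: 35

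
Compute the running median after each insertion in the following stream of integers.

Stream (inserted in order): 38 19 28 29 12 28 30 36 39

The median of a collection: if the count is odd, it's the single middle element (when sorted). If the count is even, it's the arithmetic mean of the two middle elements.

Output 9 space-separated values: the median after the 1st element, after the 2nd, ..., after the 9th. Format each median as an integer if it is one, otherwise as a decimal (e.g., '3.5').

Answer: 38 28.5 28 28.5 28 28 28 28.5 29

Derivation:
Step 1: insert 38 -> lo=[38] (size 1, max 38) hi=[] (size 0) -> median=38
Step 2: insert 19 -> lo=[19] (size 1, max 19) hi=[38] (size 1, min 38) -> median=28.5
Step 3: insert 28 -> lo=[19, 28] (size 2, max 28) hi=[38] (size 1, min 38) -> median=28
Step 4: insert 29 -> lo=[19, 28] (size 2, max 28) hi=[29, 38] (size 2, min 29) -> median=28.5
Step 5: insert 12 -> lo=[12, 19, 28] (size 3, max 28) hi=[29, 38] (size 2, min 29) -> median=28
Step 6: insert 28 -> lo=[12, 19, 28] (size 3, max 28) hi=[28, 29, 38] (size 3, min 28) -> median=28
Step 7: insert 30 -> lo=[12, 19, 28, 28] (size 4, max 28) hi=[29, 30, 38] (size 3, min 29) -> median=28
Step 8: insert 36 -> lo=[12, 19, 28, 28] (size 4, max 28) hi=[29, 30, 36, 38] (size 4, min 29) -> median=28.5
Step 9: insert 39 -> lo=[12, 19, 28, 28, 29] (size 5, max 29) hi=[30, 36, 38, 39] (size 4, min 30) -> median=29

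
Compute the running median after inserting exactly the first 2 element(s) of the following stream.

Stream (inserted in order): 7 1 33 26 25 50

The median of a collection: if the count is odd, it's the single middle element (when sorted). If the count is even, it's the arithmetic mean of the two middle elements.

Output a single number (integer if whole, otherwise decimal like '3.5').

Step 1: insert 7 -> lo=[7] (size 1, max 7) hi=[] (size 0) -> median=7
Step 2: insert 1 -> lo=[1] (size 1, max 1) hi=[7] (size 1, min 7) -> median=4

Answer: 4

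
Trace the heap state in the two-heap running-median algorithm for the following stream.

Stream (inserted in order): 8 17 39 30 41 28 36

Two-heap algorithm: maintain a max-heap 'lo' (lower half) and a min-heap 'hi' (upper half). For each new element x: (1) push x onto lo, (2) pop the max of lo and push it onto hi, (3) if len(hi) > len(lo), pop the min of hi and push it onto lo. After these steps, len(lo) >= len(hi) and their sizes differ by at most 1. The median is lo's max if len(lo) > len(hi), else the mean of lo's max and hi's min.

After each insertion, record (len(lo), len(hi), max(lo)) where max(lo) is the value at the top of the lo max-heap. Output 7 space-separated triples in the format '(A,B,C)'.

Step 1: insert 8 -> lo=[8] hi=[] -> (len(lo)=1, len(hi)=0, max(lo)=8)
Step 2: insert 17 -> lo=[8] hi=[17] -> (len(lo)=1, len(hi)=1, max(lo)=8)
Step 3: insert 39 -> lo=[8, 17] hi=[39] -> (len(lo)=2, len(hi)=1, max(lo)=17)
Step 4: insert 30 -> lo=[8, 17] hi=[30, 39] -> (len(lo)=2, len(hi)=2, max(lo)=17)
Step 5: insert 41 -> lo=[8, 17, 30] hi=[39, 41] -> (len(lo)=3, len(hi)=2, max(lo)=30)
Step 6: insert 28 -> lo=[8, 17, 28] hi=[30, 39, 41] -> (len(lo)=3, len(hi)=3, max(lo)=28)
Step 7: insert 36 -> lo=[8, 17, 28, 30] hi=[36, 39, 41] -> (len(lo)=4, len(hi)=3, max(lo)=30)

Answer: (1,0,8) (1,1,8) (2,1,17) (2,2,17) (3,2,30) (3,3,28) (4,3,30)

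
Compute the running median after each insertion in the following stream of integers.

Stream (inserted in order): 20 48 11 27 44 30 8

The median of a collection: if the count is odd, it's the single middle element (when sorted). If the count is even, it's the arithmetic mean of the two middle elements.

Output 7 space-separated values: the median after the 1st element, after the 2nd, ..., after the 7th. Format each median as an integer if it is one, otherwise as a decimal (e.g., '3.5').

Step 1: insert 20 -> lo=[20] (size 1, max 20) hi=[] (size 0) -> median=20
Step 2: insert 48 -> lo=[20] (size 1, max 20) hi=[48] (size 1, min 48) -> median=34
Step 3: insert 11 -> lo=[11, 20] (size 2, max 20) hi=[48] (size 1, min 48) -> median=20
Step 4: insert 27 -> lo=[11, 20] (size 2, max 20) hi=[27, 48] (size 2, min 27) -> median=23.5
Step 5: insert 44 -> lo=[11, 20, 27] (size 3, max 27) hi=[44, 48] (size 2, min 44) -> median=27
Step 6: insert 30 -> lo=[11, 20, 27] (size 3, max 27) hi=[30, 44, 48] (size 3, min 30) -> median=28.5
Step 7: insert 8 -> lo=[8, 11, 20, 27] (size 4, max 27) hi=[30, 44, 48] (size 3, min 30) -> median=27

Answer: 20 34 20 23.5 27 28.5 27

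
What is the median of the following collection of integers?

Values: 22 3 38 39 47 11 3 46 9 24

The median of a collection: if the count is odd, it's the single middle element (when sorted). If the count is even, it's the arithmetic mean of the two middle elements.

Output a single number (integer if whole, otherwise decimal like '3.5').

Step 1: insert 22 -> lo=[22] (size 1, max 22) hi=[] (size 0) -> median=22
Step 2: insert 3 -> lo=[3] (size 1, max 3) hi=[22] (size 1, min 22) -> median=12.5
Step 3: insert 38 -> lo=[3, 22] (size 2, max 22) hi=[38] (size 1, min 38) -> median=22
Step 4: insert 39 -> lo=[3, 22] (size 2, max 22) hi=[38, 39] (size 2, min 38) -> median=30
Step 5: insert 47 -> lo=[3, 22, 38] (size 3, max 38) hi=[39, 47] (size 2, min 39) -> median=38
Step 6: insert 11 -> lo=[3, 11, 22] (size 3, max 22) hi=[38, 39, 47] (size 3, min 38) -> median=30
Step 7: insert 3 -> lo=[3, 3, 11, 22] (size 4, max 22) hi=[38, 39, 47] (size 3, min 38) -> median=22
Step 8: insert 46 -> lo=[3, 3, 11, 22] (size 4, max 22) hi=[38, 39, 46, 47] (size 4, min 38) -> median=30
Step 9: insert 9 -> lo=[3, 3, 9, 11, 22] (size 5, max 22) hi=[38, 39, 46, 47] (size 4, min 38) -> median=22
Step 10: insert 24 -> lo=[3, 3, 9, 11, 22] (size 5, max 22) hi=[24, 38, 39, 46, 47] (size 5, min 24) -> median=23

Answer: 23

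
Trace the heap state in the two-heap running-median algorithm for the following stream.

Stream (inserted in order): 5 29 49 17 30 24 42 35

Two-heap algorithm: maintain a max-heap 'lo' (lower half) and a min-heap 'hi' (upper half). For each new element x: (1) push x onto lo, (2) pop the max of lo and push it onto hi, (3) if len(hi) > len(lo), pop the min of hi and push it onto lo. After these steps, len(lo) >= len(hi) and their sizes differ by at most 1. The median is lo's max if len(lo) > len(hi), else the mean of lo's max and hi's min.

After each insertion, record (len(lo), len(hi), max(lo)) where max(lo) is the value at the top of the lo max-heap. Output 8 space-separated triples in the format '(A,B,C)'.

Answer: (1,0,5) (1,1,5) (2,1,29) (2,2,17) (3,2,29) (3,3,24) (4,3,29) (4,4,29)

Derivation:
Step 1: insert 5 -> lo=[5] hi=[] -> (len(lo)=1, len(hi)=0, max(lo)=5)
Step 2: insert 29 -> lo=[5] hi=[29] -> (len(lo)=1, len(hi)=1, max(lo)=5)
Step 3: insert 49 -> lo=[5, 29] hi=[49] -> (len(lo)=2, len(hi)=1, max(lo)=29)
Step 4: insert 17 -> lo=[5, 17] hi=[29, 49] -> (len(lo)=2, len(hi)=2, max(lo)=17)
Step 5: insert 30 -> lo=[5, 17, 29] hi=[30, 49] -> (len(lo)=3, len(hi)=2, max(lo)=29)
Step 6: insert 24 -> lo=[5, 17, 24] hi=[29, 30, 49] -> (len(lo)=3, len(hi)=3, max(lo)=24)
Step 7: insert 42 -> lo=[5, 17, 24, 29] hi=[30, 42, 49] -> (len(lo)=4, len(hi)=3, max(lo)=29)
Step 8: insert 35 -> lo=[5, 17, 24, 29] hi=[30, 35, 42, 49] -> (len(lo)=4, len(hi)=4, max(lo)=29)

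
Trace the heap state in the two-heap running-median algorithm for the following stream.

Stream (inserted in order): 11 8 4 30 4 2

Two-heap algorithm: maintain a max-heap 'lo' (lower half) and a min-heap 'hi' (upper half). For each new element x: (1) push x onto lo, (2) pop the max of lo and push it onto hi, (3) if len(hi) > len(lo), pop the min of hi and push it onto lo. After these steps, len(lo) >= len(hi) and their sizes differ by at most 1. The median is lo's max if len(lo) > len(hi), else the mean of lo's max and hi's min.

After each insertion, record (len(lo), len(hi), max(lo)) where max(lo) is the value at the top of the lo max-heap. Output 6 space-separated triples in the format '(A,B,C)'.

Answer: (1,0,11) (1,1,8) (2,1,8) (2,2,8) (3,2,8) (3,3,4)

Derivation:
Step 1: insert 11 -> lo=[11] hi=[] -> (len(lo)=1, len(hi)=0, max(lo)=11)
Step 2: insert 8 -> lo=[8] hi=[11] -> (len(lo)=1, len(hi)=1, max(lo)=8)
Step 3: insert 4 -> lo=[4, 8] hi=[11] -> (len(lo)=2, len(hi)=1, max(lo)=8)
Step 4: insert 30 -> lo=[4, 8] hi=[11, 30] -> (len(lo)=2, len(hi)=2, max(lo)=8)
Step 5: insert 4 -> lo=[4, 4, 8] hi=[11, 30] -> (len(lo)=3, len(hi)=2, max(lo)=8)
Step 6: insert 2 -> lo=[2, 4, 4] hi=[8, 11, 30] -> (len(lo)=3, len(hi)=3, max(lo)=4)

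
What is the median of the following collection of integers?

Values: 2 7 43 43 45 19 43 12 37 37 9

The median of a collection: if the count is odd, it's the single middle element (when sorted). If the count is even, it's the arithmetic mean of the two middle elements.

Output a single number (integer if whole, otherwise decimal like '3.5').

Answer: 37

Derivation:
Step 1: insert 2 -> lo=[2] (size 1, max 2) hi=[] (size 0) -> median=2
Step 2: insert 7 -> lo=[2] (size 1, max 2) hi=[7] (size 1, min 7) -> median=4.5
Step 3: insert 43 -> lo=[2, 7] (size 2, max 7) hi=[43] (size 1, min 43) -> median=7
Step 4: insert 43 -> lo=[2, 7] (size 2, max 7) hi=[43, 43] (size 2, min 43) -> median=25
Step 5: insert 45 -> lo=[2, 7, 43] (size 3, max 43) hi=[43, 45] (size 2, min 43) -> median=43
Step 6: insert 19 -> lo=[2, 7, 19] (size 3, max 19) hi=[43, 43, 45] (size 3, min 43) -> median=31
Step 7: insert 43 -> lo=[2, 7, 19, 43] (size 4, max 43) hi=[43, 43, 45] (size 3, min 43) -> median=43
Step 8: insert 12 -> lo=[2, 7, 12, 19] (size 4, max 19) hi=[43, 43, 43, 45] (size 4, min 43) -> median=31
Step 9: insert 37 -> lo=[2, 7, 12, 19, 37] (size 5, max 37) hi=[43, 43, 43, 45] (size 4, min 43) -> median=37
Step 10: insert 37 -> lo=[2, 7, 12, 19, 37] (size 5, max 37) hi=[37, 43, 43, 43, 45] (size 5, min 37) -> median=37
Step 11: insert 9 -> lo=[2, 7, 9, 12, 19, 37] (size 6, max 37) hi=[37, 43, 43, 43, 45] (size 5, min 37) -> median=37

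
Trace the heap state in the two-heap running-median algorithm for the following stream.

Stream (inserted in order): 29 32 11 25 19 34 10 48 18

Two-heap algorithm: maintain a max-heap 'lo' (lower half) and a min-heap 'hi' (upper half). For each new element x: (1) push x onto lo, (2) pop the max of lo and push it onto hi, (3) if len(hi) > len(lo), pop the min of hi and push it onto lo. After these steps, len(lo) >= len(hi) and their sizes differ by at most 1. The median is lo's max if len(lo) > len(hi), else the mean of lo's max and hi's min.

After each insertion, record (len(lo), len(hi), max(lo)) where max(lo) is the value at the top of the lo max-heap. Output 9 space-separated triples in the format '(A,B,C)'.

Answer: (1,0,29) (1,1,29) (2,1,29) (2,2,25) (3,2,25) (3,3,25) (4,3,25) (4,4,25) (5,4,25)

Derivation:
Step 1: insert 29 -> lo=[29] hi=[] -> (len(lo)=1, len(hi)=0, max(lo)=29)
Step 2: insert 32 -> lo=[29] hi=[32] -> (len(lo)=1, len(hi)=1, max(lo)=29)
Step 3: insert 11 -> lo=[11, 29] hi=[32] -> (len(lo)=2, len(hi)=1, max(lo)=29)
Step 4: insert 25 -> lo=[11, 25] hi=[29, 32] -> (len(lo)=2, len(hi)=2, max(lo)=25)
Step 5: insert 19 -> lo=[11, 19, 25] hi=[29, 32] -> (len(lo)=3, len(hi)=2, max(lo)=25)
Step 6: insert 34 -> lo=[11, 19, 25] hi=[29, 32, 34] -> (len(lo)=3, len(hi)=3, max(lo)=25)
Step 7: insert 10 -> lo=[10, 11, 19, 25] hi=[29, 32, 34] -> (len(lo)=4, len(hi)=3, max(lo)=25)
Step 8: insert 48 -> lo=[10, 11, 19, 25] hi=[29, 32, 34, 48] -> (len(lo)=4, len(hi)=4, max(lo)=25)
Step 9: insert 18 -> lo=[10, 11, 18, 19, 25] hi=[29, 32, 34, 48] -> (len(lo)=5, len(hi)=4, max(lo)=25)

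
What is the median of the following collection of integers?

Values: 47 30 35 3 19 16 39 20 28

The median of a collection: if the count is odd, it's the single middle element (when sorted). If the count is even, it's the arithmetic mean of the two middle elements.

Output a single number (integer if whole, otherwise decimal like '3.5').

Step 1: insert 47 -> lo=[47] (size 1, max 47) hi=[] (size 0) -> median=47
Step 2: insert 30 -> lo=[30] (size 1, max 30) hi=[47] (size 1, min 47) -> median=38.5
Step 3: insert 35 -> lo=[30, 35] (size 2, max 35) hi=[47] (size 1, min 47) -> median=35
Step 4: insert 3 -> lo=[3, 30] (size 2, max 30) hi=[35, 47] (size 2, min 35) -> median=32.5
Step 5: insert 19 -> lo=[3, 19, 30] (size 3, max 30) hi=[35, 47] (size 2, min 35) -> median=30
Step 6: insert 16 -> lo=[3, 16, 19] (size 3, max 19) hi=[30, 35, 47] (size 3, min 30) -> median=24.5
Step 7: insert 39 -> lo=[3, 16, 19, 30] (size 4, max 30) hi=[35, 39, 47] (size 3, min 35) -> median=30
Step 8: insert 20 -> lo=[3, 16, 19, 20] (size 4, max 20) hi=[30, 35, 39, 47] (size 4, min 30) -> median=25
Step 9: insert 28 -> lo=[3, 16, 19, 20, 28] (size 5, max 28) hi=[30, 35, 39, 47] (size 4, min 30) -> median=28

Answer: 28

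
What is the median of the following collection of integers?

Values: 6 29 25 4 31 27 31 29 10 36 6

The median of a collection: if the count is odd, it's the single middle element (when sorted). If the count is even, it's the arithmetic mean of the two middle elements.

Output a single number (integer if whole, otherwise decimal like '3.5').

Step 1: insert 6 -> lo=[6] (size 1, max 6) hi=[] (size 0) -> median=6
Step 2: insert 29 -> lo=[6] (size 1, max 6) hi=[29] (size 1, min 29) -> median=17.5
Step 3: insert 25 -> lo=[6, 25] (size 2, max 25) hi=[29] (size 1, min 29) -> median=25
Step 4: insert 4 -> lo=[4, 6] (size 2, max 6) hi=[25, 29] (size 2, min 25) -> median=15.5
Step 5: insert 31 -> lo=[4, 6, 25] (size 3, max 25) hi=[29, 31] (size 2, min 29) -> median=25
Step 6: insert 27 -> lo=[4, 6, 25] (size 3, max 25) hi=[27, 29, 31] (size 3, min 27) -> median=26
Step 7: insert 31 -> lo=[4, 6, 25, 27] (size 4, max 27) hi=[29, 31, 31] (size 3, min 29) -> median=27
Step 8: insert 29 -> lo=[4, 6, 25, 27] (size 4, max 27) hi=[29, 29, 31, 31] (size 4, min 29) -> median=28
Step 9: insert 10 -> lo=[4, 6, 10, 25, 27] (size 5, max 27) hi=[29, 29, 31, 31] (size 4, min 29) -> median=27
Step 10: insert 36 -> lo=[4, 6, 10, 25, 27] (size 5, max 27) hi=[29, 29, 31, 31, 36] (size 5, min 29) -> median=28
Step 11: insert 6 -> lo=[4, 6, 6, 10, 25, 27] (size 6, max 27) hi=[29, 29, 31, 31, 36] (size 5, min 29) -> median=27

Answer: 27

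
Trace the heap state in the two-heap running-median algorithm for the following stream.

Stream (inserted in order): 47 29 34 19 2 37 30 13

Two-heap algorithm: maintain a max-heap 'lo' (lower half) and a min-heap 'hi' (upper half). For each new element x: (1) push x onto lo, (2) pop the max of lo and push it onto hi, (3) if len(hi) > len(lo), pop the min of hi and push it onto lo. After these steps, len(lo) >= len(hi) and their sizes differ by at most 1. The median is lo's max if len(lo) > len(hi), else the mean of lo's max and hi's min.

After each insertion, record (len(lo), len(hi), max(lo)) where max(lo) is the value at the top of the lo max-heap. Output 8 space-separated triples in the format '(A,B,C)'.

Step 1: insert 47 -> lo=[47] hi=[] -> (len(lo)=1, len(hi)=0, max(lo)=47)
Step 2: insert 29 -> lo=[29] hi=[47] -> (len(lo)=1, len(hi)=1, max(lo)=29)
Step 3: insert 34 -> lo=[29, 34] hi=[47] -> (len(lo)=2, len(hi)=1, max(lo)=34)
Step 4: insert 19 -> lo=[19, 29] hi=[34, 47] -> (len(lo)=2, len(hi)=2, max(lo)=29)
Step 5: insert 2 -> lo=[2, 19, 29] hi=[34, 47] -> (len(lo)=3, len(hi)=2, max(lo)=29)
Step 6: insert 37 -> lo=[2, 19, 29] hi=[34, 37, 47] -> (len(lo)=3, len(hi)=3, max(lo)=29)
Step 7: insert 30 -> lo=[2, 19, 29, 30] hi=[34, 37, 47] -> (len(lo)=4, len(hi)=3, max(lo)=30)
Step 8: insert 13 -> lo=[2, 13, 19, 29] hi=[30, 34, 37, 47] -> (len(lo)=4, len(hi)=4, max(lo)=29)

Answer: (1,0,47) (1,1,29) (2,1,34) (2,2,29) (3,2,29) (3,3,29) (4,3,30) (4,4,29)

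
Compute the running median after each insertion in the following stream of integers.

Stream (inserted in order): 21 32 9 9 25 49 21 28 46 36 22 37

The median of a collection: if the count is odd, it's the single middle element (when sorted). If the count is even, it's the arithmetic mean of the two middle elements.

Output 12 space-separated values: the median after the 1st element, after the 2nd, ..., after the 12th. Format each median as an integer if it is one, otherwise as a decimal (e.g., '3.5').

Answer: 21 26.5 21 15 21 23 21 23 25 26.5 25 26.5

Derivation:
Step 1: insert 21 -> lo=[21] (size 1, max 21) hi=[] (size 0) -> median=21
Step 2: insert 32 -> lo=[21] (size 1, max 21) hi=[32] (size 1, min 32) -> median=26.5
Step 3: insert 9 -> lo=[9, 21] (size 2, max 21) hi=[32] (size 1, min 32) -> median=21
Step 4: insert 9 -> lo=[9, 9] (size 2, max 9) hi=[21, 32] (size 2, min 21) -> median=15
Step 5: insert 25 -> lo=[9, 9, 21] (size 3, max 21) hi=[25, 32] (size 2, min 25) -> median=21
Step 6: insert 49 -> lo=[9, 9, 21] (size 3, max 21) hi=[25, 32, 49] (size 3, min 25) -> median=23
Step 7: insert 21 -> lo=[9, 9, 21, 21] (size 4, max 21) hi=[25, 32, 49] (size 3, min 25) -> median=21
Step 8: insert 28 -> lo=[9, 9, 21, 21] (size 4, max 21) hi=[25, 28, 32, 49] (size 4, min 25) -> median=23
Step 9: insert 46 -> lo=[9, 9, 21, 21, 25] (size 5, max 25) hi=[28, 32, 46, 49] (size 4, min 28) -> median=25
Step 10: insert 36 -> lo=[9, 9, 21, 21, 25] (size 5, max 25) hi=[28, 32, 36, 46, 49] (size 5, min 28) -> median=26.5
Step 11: insert 22 -> lo=[9, 9, 21, 21, 22, 25] (size 6, max 25) hi=[28, 32, 36, 46, 49] (size 5, min 28) -> median=25
Step 12: insert 37 -> lo=[9, 9, 21, 21, 22, 25] (size 6, max 25) hi=[28, 32, 36, 37, 46, 49] (size 6, min 28) -> median=26.5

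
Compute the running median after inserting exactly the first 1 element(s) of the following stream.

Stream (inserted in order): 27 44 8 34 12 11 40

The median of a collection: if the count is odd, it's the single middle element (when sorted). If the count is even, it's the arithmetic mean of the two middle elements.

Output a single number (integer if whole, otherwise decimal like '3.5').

Answer: 27

Derivation:
Step 1: insert 27 -> lo=[27] (size 1, max 27) hi=[] (size 0) -> median=27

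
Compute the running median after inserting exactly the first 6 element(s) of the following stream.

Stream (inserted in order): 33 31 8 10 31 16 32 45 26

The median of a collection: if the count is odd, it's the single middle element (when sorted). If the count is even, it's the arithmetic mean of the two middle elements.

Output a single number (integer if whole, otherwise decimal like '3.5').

Step 1: insert 33 -> lo=[33] (size 1, max 33) hi=[] (size 0) -> median=33
Step 2: insert 31 -> lo=[31] (size 1, max 31) hi=[33] (size 1, min 33) -> median=32
Step 3: insert 8 -> lo=[8, 31] (size 2, max 31) hi=[33] (size 1, min 33) -> median=31
Step 4: insert 10 -> lo=[8, 10] (size 2, max 10) hi=[31, 33] (size 2, min 31) -> median=20.5
Step 5: insert 31 -> lo=[8, 10, 31] (size 3, max 31) hi=[31, 33] (size 2, min 31) -> median=31
Step 6: insert 16 -> lo=[8, 10, 16] (size 3, max 16) hi=[31, 31, 33] (size 3, min 31) -> median=23.5

Answer: 23.5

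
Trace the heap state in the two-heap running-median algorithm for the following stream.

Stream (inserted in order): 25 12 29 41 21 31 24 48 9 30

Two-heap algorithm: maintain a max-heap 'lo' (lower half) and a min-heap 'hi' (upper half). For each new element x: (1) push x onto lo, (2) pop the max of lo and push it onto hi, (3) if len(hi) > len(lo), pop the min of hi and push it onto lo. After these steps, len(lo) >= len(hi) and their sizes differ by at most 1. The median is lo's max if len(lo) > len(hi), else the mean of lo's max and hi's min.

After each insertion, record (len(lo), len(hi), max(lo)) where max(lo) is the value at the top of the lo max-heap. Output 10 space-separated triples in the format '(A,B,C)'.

Answer: (1,0,25) (1,1,12) (2,1,25) (2,2,25) (3,2,25) (3,3,25) (4,3,25) (4,4,25) (5,4,25) (5,5,25)

Derivation:
Step 1: insert 25 -> lo=[25] hi=[] -> (len(lo)=1, len(hi)=0, max(lo)=25)
Step 2: insert 12 -> lo=[12] hi=[25] -> (len(lo)=1, len(hi)=1, max(lo)=12)
Step 3: insert 29 -> lo=[12, 25] hi=[29] -> (len(lo)=2, len(hi)=1, max(lo)=25)
Step 4: insert 41 -> lo=[12, 25] hi=[29, 41] -> (len(lo)=2, len(hi)=2, max(lo)=25)
Step 5: insert 21 -> lo=[12, 21, 25] hi=[29, 41] -> (len(lo)=3, len(hi)=2, max(lo)=25)
Step 6: insert 31 -> lo=[12, 21, 25] hi=[29, 31, 41] -> (len(lo)=3, len(hi)=3, max(lo)=25)
Step 7: insert 24 -> lo=[12, 21, 24, 25] hi=[29, 31, 41] -> (len(lo)=4, len(hi)=3, max(lo)=25)
Step 8: insert 48 -> lo=[12, 21, 24, 25] hi=[29, 31, 41, 48] -> (len(lo)=4, len(hi)=4, max(lo)=25)
Step 9: insert 9 -> lo=[9, 12, 21, 24, 25] hi=[29, 31, 41, 48] -> (len(lo)=5, len(hi)=4, max(lo)=25)
Step 10: insert 30 -> lo=[9, 12, 21, 24, 25] hi=[29, 30, 31, 41, 48] -> (len(lo)=5, len(hi)=5, max(lo)=25)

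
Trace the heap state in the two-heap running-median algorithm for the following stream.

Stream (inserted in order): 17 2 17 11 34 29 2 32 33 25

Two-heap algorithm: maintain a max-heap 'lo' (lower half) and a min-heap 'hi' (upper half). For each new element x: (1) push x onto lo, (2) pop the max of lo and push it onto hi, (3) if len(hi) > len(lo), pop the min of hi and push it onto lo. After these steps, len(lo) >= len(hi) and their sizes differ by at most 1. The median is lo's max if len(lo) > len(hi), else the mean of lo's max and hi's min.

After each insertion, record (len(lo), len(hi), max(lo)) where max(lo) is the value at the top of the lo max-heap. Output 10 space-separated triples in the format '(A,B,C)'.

Answer: (1,0,17) (1,1,2) (2,1,17) (2,2,11) (3,2,17) (3,3,17) (4,3,17) (4,4,17) (5,4,17) (5,5,17)

Derivation:
Step 1: insert 17 -> lo=[17] hi=[] -> (len(lo)=1, len(hi)=0, max(lo)=17)
Step 2: insert 2 -> lo=[2] hi=[17] -> (len(lo)=1, len(hi)=1, max(lo)=2)
Step 3: insert 17 -> lo=[2, 17] hi=[17] -> (len(lo)=2, len(hi)=1, max(lo)=17)
Step 4: insert 11 -> lo=[2, 11] hi=[17, 17] -> (len(lo)=2, len(hi)=2, max(lo)=11)
Step 5: insert 34 -> lo=[2, 11, 17] hi=[17, 34] -> (len(lo)=3, len(hi)=2, max(lo)=17)
Step 6: insert 29 -> lo=[2, 11, 17] hi=[17, 29, 34] -> (len(lo)=3, len(hi)=3, max(lo)=17)
Step 7: insert 2 -> lo=[2, 2, 11, 17] hi=[17, 29, 34] -> (len(lo)=4, len(hi)=3, max(lo)=17)
Step 8: insert 32 -> lo=[2, 2, 11, 17] hi=[17, 29, 32, 34] -> (len(lo)=4, len(hi)=4, max(lo)=17)
Step 9: insert 33 -> lo=[2, 2, 11, 17, 17] hi=[29, 32, 33, 34] -> (len(lo)=5, len(hi)=4, max(lo)=17)
Step 10: insert 25 -> lo=[2, 2, 11, 17, 17] hi=[25, 29, 32, 33, 34] -> (len(lo)=5, len(hi)=5, max(lo)=17)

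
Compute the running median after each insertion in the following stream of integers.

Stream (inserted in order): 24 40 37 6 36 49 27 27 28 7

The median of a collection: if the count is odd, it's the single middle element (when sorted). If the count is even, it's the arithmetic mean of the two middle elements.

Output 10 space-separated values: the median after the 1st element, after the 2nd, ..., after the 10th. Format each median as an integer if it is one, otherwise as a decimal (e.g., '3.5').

Answer: 24 32 37 30.5 36 36.5 36 31.5 28 27.5

Derivation:
Step 1: insert 24 -> lo=[24] (size 1, max 24) hi=[] (size 0) -> median=24
Step 2: insert 40 -> lo=[24] (size 1, max 24) hi=[40] (size 1, min 40) -> median=32
Step 3: insert 37 -> lo=[24, 37] (size 2, max 37) hi=[40] (size 1, min 40) -> median=37
Step 4: insert 6 -> lo=[6, 24] (size 2, max 24) hi=[37, 40] (size 2, min 37) -> median=30.5
Step 5: insert 36 -> lo=[6, 24, 36] (size 3, max 36) hi=[37, 40] (size 2, min 37) -> median=36
Step 6: insert 49 -> lo=[6, 24, 36] (size 3, max 36) hi=[37, 40, 49] (size 3, min 37) -> median=36.5
Step 7: insert 27 -> lo=[6, 24, 27, 36] (size 4, max 36) hi=[37, 40, 49] (size 3, min 37) -> median=36
Step 8: insert 27 -> lo=[6, 24, 27, 27] (size 4, max 27) hi=[36, 37, 40, 49] (size 4, min 36) -> median=31.5
Step 9: insert 28 -> lo=[6, 24, 27, 27, 28] (size 5, max 28) hi=[36, 37, 40, 49] (size 4, min 36) -> median=28
Step 10: insert 7 -> lo=[6, 7, 24, 27, 27] (size 5, max 27) hi=[28, 36, 37, 40, 49] (size 5, min 28) -> median=27.5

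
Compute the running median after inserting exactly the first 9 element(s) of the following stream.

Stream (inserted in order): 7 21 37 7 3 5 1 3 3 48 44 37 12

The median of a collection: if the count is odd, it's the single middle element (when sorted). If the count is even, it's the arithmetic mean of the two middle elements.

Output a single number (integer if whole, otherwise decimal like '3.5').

Answer: 5

Derivation:
Step 1: insert 7 -> lo=[7] (size 1, max 7) hi=[] (size 0) -> median=7
Step 2: insert 21 -> lo=[7] (size 1, max 7) hi=[21] (size 1, min 21) -> median=14
Step 3: insert 37 -> lo=[7, 21] (size 2, max 21) hi=[37] (size 1, min 37) -> median=21
Step 4: insert 7 -> lo=[7, 7] (size 2, max 7) hi=[21, 37] (size 2, min 21) -> median=14
Step 5: insert 3 -> lo=[3, 7, 7] (size 3, max 7) hi=[21, 37] (size 2, min 21) -> median=7
Step 6: insert 5 -> lo=[3, 5, 7] (size 3, max 7) hi=[7, 21, 37] (size 3, min 7) -> median=7
Step 7: insert 1 -> lo=[1, 3, 5, 7] (size 4, max 7) hi=[7, 21, 37] (size 3, min 7) -> median=7
Step 8: insert 3 -> lo=[1, 3, 3, 5] (size 4, max 5) hi=[7, 7, 21, 37] (size 4, min 7) -> median=6
Step 9: insert 3 -> lo=[1, 3, 3, 3, 5] (size 5, max 5) hi=[7, 7, 21, 37] (size 4, min 7) -> median=5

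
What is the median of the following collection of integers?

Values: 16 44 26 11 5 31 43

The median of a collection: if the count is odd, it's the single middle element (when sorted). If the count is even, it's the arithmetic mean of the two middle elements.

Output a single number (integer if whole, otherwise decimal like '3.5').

Answer: 26

Derivation:
Step 1: insert 16 -> lo=[16] (size 1, max 16) hi=[] (size 0) -> median=16
Step 2: insert 44 -> lo=[16] (size 1, max 16) hi=[44] (size 1, min 44) -> median=30
Step 3: insert 26 -> lo=[16, 26] (size 2, max 26) hi=[44] (size 1, min 44) -> median=26
Step 4: insert 11 -> lo=[11, 16] (size 2, max 16) hi=[26, 44] (size 2, min 26) -> median=21
Step 5: insert 5 -> lo=[5, 11, 16] (size 3, max 16) hi=[26, 44] (size 2, min 26) -> median=16
Step 6: insert 31 -> lo=[5, 11, 16] (size 3, max 16) hi=[26, 31, 44] (size 3, min 26) -> median=21
Step 7: insert 43 -> lo=[5, 11, 16, 26] (size 4, max 26) hi=[31, 43, 44] (size 3, min 31) -> median=26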